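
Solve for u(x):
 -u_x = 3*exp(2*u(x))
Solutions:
 u(x) = log(-sqrt(-1/(C1 - 3*x))) - log(2)/2
 u(x) = log(-1/(C1 - 3*x))/2 - log(2)/2


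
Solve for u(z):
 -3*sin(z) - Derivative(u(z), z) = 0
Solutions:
 u(z) = C1 + 3*cos(z)


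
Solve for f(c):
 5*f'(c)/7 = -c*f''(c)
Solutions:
 f(c) = C1 + C2*c^(2/7)


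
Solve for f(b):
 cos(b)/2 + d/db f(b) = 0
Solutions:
 f(b) = C1 - sin(b)/2


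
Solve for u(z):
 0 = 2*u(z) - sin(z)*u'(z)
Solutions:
 u(z) = C1*(cos(z) - 1)/(cos(z) + 1)


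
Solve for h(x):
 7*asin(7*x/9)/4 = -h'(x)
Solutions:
 h(x) = C1 - 7*x*asin(7*x/9)/4 - sqrt(81 - 49*x^2)/4


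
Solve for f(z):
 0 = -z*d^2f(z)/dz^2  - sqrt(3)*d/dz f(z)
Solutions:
 f(z) = C1 + C2*z^(1 - sqrt(3))


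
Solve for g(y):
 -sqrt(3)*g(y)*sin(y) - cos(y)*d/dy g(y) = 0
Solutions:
 g(y) = C1*cos(y)^(sqrt(3))


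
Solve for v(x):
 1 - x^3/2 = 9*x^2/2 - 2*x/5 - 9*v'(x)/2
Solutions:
 v(x) = C1 + x^4/36 + x^3/3 - 2*x^2/45 - 2*x/9


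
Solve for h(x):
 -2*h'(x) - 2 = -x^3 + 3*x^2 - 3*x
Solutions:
 h(x) = C1 + x^4/8 - x^3/2 + 3*x^2/4 - x


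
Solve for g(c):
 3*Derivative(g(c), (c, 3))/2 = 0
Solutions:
 g(c) = C1 + C2*c + C3*c^2


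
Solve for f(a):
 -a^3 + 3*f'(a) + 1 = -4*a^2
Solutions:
 f(a) = C1 + a^4/12 - 4*a^3/9 - a/3


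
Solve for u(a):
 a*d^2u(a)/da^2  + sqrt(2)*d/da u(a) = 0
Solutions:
 u(a) = C1 + C2*a^(1 - sqrt(2))


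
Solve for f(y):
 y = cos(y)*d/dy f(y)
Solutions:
 f(y) = C1 + Integral(y/cos(y), y)


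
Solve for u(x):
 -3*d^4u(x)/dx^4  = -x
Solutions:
 u(x) = C1 + C2*x + C3*x^2 + C4*x^3 + x^5/360


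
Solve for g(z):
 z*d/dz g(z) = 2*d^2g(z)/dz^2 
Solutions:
 g(z) = C1 + C2*erfi(z/2)


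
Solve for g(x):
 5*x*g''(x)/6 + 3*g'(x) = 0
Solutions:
 g(x) = C1 + C2/x^(13/5)


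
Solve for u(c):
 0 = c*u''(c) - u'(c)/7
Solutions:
 u(c) = C1 + C2*c^(8/7)


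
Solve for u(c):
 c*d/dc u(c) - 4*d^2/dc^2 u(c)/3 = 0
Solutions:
 u(c) = C1 + C2*erfi(sqrt(6)*c/4)


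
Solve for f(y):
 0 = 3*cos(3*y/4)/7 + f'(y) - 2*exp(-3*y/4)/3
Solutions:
 f(y) = C1 - 4*sin(3*y/4)/7 - 8*exp(-3*y/4)/9


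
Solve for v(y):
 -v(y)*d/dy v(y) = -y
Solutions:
 v(y) = -sqrt(C1 + y^2)
 v(y) = sqrt(C1 + y^2)


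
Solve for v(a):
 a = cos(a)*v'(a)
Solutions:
 v(a) = C1 + Integral(a/cos(a), a)


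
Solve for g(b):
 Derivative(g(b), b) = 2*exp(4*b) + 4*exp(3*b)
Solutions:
 g(b) = C1 + exp(4*b)/2 + 4*exp(3*b)/3


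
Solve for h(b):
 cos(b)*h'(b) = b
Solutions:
 h(b) = C1 + Integral(b/cos(b), b)


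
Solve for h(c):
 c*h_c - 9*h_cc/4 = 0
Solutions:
 h(c) = C1 + C2*erfi(sqrt(2)*c/3)


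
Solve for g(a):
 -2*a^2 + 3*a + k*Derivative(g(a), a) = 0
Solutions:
 g(a) = C1 + 2*a^3/(3*k) - 3*a^2/(2*k)


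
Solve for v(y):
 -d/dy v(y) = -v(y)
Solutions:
 v(y) = C1*exp(y)


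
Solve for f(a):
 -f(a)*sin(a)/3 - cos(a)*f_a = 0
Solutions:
 f(a) = C1*cos(a)^(1/3)


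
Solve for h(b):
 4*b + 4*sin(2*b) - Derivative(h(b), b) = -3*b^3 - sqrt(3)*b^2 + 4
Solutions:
 h(b) = C1 + 3*b^4/4 + sqrt(3)*b^3/3 + 2*b^2 - 4*b - 2*cos(2*b)


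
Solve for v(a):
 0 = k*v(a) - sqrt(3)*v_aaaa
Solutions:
 v(a) = C1*exp(-3^(7/8)*a*k^(1/4)/3) + C2*exp(3^(7/8)*a*k^(1/4)/3) + C3*exp(-3^(7/8)*I*a*k^(1/4)/3) + C4*exp(3^(7/8)*I*a*k^(1/4)/3)


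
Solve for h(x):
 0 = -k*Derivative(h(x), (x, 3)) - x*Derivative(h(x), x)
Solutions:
 h(x) = C1 + Integral(C2*airyai(x*(-1/k)^(1/3)) + C3*airybi(x*(-1/k)^(1/3)), x)


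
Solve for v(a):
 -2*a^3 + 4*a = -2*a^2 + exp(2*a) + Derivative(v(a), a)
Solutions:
 v(a) = C1 - a^4/2 + 2*a^3/3 + 2*a^2 - exp(2*a)/2


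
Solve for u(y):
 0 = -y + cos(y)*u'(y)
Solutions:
 u(y) = C1 + Integral(y/cos(y), y)


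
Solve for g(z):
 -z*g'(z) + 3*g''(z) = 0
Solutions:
 g(z) = C1 + C2*erfi(sqrt(6)*z/6)


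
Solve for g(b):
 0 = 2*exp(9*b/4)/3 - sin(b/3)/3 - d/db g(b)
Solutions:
 g(b) = C1 + 8*exp(9*b/4)/27 + cos(b/3)


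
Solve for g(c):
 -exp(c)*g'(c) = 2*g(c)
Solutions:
 g(c) = C1*exp(2*exp(-c))


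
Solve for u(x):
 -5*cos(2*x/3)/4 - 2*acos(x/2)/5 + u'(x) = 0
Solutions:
 u(x) = C1 + 2*x*acos(x/2)/5 - 2*sqrt(4 - x^2)/5 + 15*sin(2*x/3)/8


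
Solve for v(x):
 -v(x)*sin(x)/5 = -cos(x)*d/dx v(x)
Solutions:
 v(x) = C1/cos(x)^(1/5)


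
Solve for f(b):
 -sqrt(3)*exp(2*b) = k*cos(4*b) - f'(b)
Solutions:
 f(b) = C1 + k*sin(4*b)/4 + sqrt(3)*exp(2*b)/2


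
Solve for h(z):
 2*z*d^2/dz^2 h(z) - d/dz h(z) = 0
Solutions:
 h(z) = C1 + C2*z^(3/2)


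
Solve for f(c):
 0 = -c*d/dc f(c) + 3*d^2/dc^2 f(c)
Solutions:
 f(c) = C1 + C2*erfi(sqrt(6)*c/6)


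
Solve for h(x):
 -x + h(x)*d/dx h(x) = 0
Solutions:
 h(x) = -sqrt(C1 + x^2)
 h(x) = sqrt(C1 + x^2)


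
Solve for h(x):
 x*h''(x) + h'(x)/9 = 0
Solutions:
 h(x) = C1 + C2*x^(8/9)


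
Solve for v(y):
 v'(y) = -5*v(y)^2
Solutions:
 v(y) = 1/(C1 + 5*y)


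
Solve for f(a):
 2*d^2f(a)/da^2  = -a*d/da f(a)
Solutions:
 f(a) = C1 + C2*erf(a/2)


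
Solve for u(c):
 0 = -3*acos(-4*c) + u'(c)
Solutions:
 u(c) = C1 + 3*c*acos(-4*c) + 3*sqrt(1 - 16*c^2)/4


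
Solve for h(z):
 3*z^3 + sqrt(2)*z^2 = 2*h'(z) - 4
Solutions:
 h(z) = C1 + 3*z^4/8 + sqrt(2)*z^3/6 + 2*z


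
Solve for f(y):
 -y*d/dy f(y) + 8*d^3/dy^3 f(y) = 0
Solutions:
 f(y) = C1 + Integral(C2*airyai(y/2) + C3*airybi(y/2), y)


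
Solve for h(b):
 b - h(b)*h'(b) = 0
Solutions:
 h(b) = -sqrt(C1 + b^2)
 h(b) = sqrt(C1 + b^2)


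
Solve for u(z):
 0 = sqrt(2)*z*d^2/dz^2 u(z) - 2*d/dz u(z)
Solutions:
 u(z) = C1 + C2*z^(1 + sqrt(2))


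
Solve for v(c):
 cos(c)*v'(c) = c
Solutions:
 v(c) = C1 + Integral(c/cos(c), c)


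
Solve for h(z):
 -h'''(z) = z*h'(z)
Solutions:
 h(z) = C1 + Integral(C2*airyai(-z) + C3*airybi(-z), z)


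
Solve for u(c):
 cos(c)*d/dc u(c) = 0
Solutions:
 u(c) = C1


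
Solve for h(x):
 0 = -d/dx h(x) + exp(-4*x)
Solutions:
 h(x) = C1 - exp(-4*x)/4


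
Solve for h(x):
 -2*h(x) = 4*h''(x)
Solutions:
 h(x) = C1*sin(sqrt(2)*x/2) + C2*cos(sqrt(2)*x/2)


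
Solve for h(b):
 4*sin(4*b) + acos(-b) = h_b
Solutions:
 h(b) = C1 + b*acos(-b) + sqrt(1 - b^2) - cos(4*b)


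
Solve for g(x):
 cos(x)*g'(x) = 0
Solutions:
 g(x) = C1


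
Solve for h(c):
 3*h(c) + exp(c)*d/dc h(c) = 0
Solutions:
 h(c) = C1*exp(3*exp(-c))


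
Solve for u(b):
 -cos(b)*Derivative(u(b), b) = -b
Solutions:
 u(b) = C1 + Integral(b/cos(b), b)


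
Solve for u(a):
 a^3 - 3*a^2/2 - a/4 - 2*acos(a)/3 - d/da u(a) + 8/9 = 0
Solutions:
 u(a) = C1 + a^4/4 - a^3/2 - a^2/8 - 2*a*acos(a)/3 + 8*a/9 + 2*sqrt(1 - a^2)/3


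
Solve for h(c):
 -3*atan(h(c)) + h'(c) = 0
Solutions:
 Integral(1/atan(_y), (_y, h(c))) = C1 + 3*c


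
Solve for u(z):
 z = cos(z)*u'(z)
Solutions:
 u(z) = C1 + Integral(z/cos(z), z)


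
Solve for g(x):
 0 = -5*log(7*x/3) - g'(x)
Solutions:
 g(x) = C1 - 5*x*log(x) + x*log(243/16807) + 5*x


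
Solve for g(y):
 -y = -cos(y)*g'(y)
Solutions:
 g(y) = C1 + Integral(y/cos(y), y)


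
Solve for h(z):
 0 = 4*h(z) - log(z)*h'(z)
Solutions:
 h(z) = C1*exp(4*li(z))


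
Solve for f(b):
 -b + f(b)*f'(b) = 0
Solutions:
 f(b) = -sqrt(C1 + b^2)
 f(b) = sqrt(C1 + b^2)


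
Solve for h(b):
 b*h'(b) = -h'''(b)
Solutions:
 h(b) = C1 + Integral(C2*airyai(-b) + C3*airybi(-b), b)


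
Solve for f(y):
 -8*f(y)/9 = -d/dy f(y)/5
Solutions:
 f(y) = C1*exp(40*y/9)


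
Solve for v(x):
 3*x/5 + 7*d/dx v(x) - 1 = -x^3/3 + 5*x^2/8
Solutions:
 v(x) = C1 - x^4/84 + 5*x^3/168 - 3*x^2/70 + x/7


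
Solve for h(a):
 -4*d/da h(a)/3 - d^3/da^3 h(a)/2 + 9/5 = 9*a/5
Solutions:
 h(a) = C1 + C2*sin(2*sqrt(6)*a/3) + C3*cos(2*sqrt(6)*a/3) - 27*a^2/40 + 27*a/20


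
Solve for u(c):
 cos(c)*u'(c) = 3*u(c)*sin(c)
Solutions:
 u(c) = C1/cos(c)^3


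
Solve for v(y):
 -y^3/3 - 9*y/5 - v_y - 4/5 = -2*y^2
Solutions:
 v(y) = C1 - y^4/12 + 2*y^3/3 - 9*y^2/10 - 4*y/5


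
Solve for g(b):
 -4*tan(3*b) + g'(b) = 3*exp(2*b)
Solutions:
 g(b) = C1 + 3*exp(2*b)/2 - 4*log(cos(3*b))/3


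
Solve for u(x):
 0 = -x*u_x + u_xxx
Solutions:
 u(x) = C1 + Integral(C2*airyai(x) + C3*airybi(x), x)


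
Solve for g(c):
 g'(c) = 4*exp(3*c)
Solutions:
 g(c) = C1 + 4*exp(3*c)/3


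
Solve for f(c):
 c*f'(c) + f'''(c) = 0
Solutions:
 f(c) = C1 + Integral(C2*airyai(-c) + C3*airybi(-c), c)


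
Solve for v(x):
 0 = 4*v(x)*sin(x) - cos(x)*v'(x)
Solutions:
 v(x) = C1/cos(x)^4


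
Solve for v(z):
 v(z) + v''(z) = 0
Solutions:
 v(z) = C1*sin(z) + C2*cos(z)


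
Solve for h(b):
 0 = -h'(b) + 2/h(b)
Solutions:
 h(b) = -sqrt(C1 + 4*b)
 h(b) = sqrt(C1 + 4*b)


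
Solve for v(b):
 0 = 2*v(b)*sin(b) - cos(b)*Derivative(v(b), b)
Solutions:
 v(b) = C1/cos(b)^2


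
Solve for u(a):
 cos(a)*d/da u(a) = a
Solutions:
 u(a) = C1 + Integral(a/cos(a), a)


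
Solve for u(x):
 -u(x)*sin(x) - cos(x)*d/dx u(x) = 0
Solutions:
 u(x) = C1*cos(x)


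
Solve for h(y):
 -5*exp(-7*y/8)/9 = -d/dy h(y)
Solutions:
 h(y) = C1 - 40*exp(-7*y/8)/63


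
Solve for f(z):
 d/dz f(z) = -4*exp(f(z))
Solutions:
 f(z) = log(1/(C1 + 4*z))


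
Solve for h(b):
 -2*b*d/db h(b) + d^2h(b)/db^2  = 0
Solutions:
 h(b) = C1 + C2*erfi(b)


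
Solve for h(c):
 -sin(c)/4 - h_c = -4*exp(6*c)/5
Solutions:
 h(c) = C1 + 2*exp(6*c)/15 + cos(c)/4


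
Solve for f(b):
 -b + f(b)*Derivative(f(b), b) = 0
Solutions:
 f(b) = -sqrt(C1 + b^2)
 f(b) = sqrt(C1 + b^2)


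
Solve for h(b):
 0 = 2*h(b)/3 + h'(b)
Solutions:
 h(b) = C1*exp(-2*b/3)


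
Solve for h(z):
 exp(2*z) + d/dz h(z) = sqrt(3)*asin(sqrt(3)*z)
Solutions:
 h(z) = C1 + sqrt(3)*(z*asin(sqrt(3)*z) + sqrt(3)*sqrt(1 - 3*z^2)/3) - exp(2*z)/2


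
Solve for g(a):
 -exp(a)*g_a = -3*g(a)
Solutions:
 g(a) = C1*exp(-3*exp(-a))


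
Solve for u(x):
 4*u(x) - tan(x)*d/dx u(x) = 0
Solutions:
 u(x) = C1*sin(x)^4


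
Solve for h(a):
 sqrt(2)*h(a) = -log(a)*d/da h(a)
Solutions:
 h(a) = C1*exp(-sqrt(2)*li(a))


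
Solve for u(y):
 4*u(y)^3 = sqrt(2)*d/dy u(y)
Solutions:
 u(y) = -sqrt(2)*sqrt(-1/(C1 + 2*sqrt(2)*y))/2
 u(y) = sqrt(2)*sqrt(-1/(C1 + 2*sqrt(2)*y))/2


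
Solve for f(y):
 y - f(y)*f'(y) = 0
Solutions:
 f(y) = -sqrt(C1 + y^2)
 f(y) = sqrt(C1 + y^2)


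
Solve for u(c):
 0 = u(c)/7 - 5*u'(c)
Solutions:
 u(c) = C1*exp(c/35)


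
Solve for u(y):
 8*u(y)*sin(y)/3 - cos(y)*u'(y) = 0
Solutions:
 u(y) = C1/cos(y)^(8/3)


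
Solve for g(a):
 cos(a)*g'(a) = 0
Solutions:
 g(a) = C1


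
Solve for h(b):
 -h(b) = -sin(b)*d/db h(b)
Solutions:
 h(b) = C1*sqrt(cos(b) - 1)/sqrt(cos(b) + 1)


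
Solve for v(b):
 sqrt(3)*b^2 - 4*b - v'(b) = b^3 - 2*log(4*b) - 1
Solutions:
 v(b) = C1 - b^4/4 + sqrt(3)*b^3/3 - 2*b^2 + 2*b*log(b) - b + b*log(16)


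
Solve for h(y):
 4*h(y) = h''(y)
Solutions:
 h(y) = C1*exp(-2*y) + C2*exp(2*y)


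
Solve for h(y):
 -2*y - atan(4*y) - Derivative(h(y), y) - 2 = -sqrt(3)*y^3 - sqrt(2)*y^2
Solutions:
 h(y) = C1 + sqrt(3)*y^4/4 + sqrt(2)*y^3/3 - y^2 - y*atan(4*y) - 2*y + log(16*y^2 + 1)/8


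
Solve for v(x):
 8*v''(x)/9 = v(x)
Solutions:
 v(x) = C1*exp(-3*sqrt(2)*x/4) + C2*exp(3*sqrt(2)*x/4)


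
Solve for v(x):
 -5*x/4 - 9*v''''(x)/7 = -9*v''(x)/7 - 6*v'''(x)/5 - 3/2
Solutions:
 v(x) = C1 + C2*x + C3*exp(x*(7 - sqrt(274))/15) + C4*exp(x*(7 + sqrt(274))/15) + 35*x^3/216 - 28*x^2/27


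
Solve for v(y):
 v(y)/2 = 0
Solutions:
 v(y) = 0


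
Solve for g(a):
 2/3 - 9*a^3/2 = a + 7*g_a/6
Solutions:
 g(a) = C1 - 27*a^4/28 - 3*a^2/7 + 4*a/7


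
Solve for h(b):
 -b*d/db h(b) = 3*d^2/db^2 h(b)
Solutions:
 h(b) = C1 + C2*erf(sqrt(6)*b/6)


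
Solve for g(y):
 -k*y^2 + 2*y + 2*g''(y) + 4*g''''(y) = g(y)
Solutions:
 g(y) = C1*exp(-y*sqrt(-1 + sqrt(5))/2) + C2*exp(y*sqrt(-1 + sqrt(5))/2) + C3*sin(y*sqrt(1 + sqrt(5))/2) + C4*cos(y*sqrt(1 + sqrt(5))/2) - k*y^2 - 4*k + 2*y


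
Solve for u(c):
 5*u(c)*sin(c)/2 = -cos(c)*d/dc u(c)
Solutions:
 u(c) = C1*cos(c)^(5/2)


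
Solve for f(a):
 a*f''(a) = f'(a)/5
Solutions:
 f(a) = C1 + C2*a^(6/5)


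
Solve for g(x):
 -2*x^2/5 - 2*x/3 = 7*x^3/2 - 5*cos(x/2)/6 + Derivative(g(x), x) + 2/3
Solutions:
 g(x) = C1 - 7*x^4/8 - 2*x^3/15 - x^2/3 - 2*x/3 + 5*sin(x/2)/3


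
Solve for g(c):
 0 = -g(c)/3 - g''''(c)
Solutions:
 g(c) = (C1*sin(sqrt(2)*3^(3/4)*c/6) + C2*cos(sqrt(2)*3^(3/4)*c/6))*exp(-sqrt(2)*3^(3/4)*c/6) + (C3*sin(sqrt(2)*3^(3/4)*c/6) + C4*cos(sqrt(2)*3^(3/4)*c/6))*exp(sqrt(2)*3^(3/4)*c/6)


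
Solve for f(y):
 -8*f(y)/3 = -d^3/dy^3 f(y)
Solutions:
 f(y) = C3*exp(2*3^(2/3)*y/3) + (C1*sin(3^(1/6)*y) + C2*cos(3^(1/6)*y))*exp(-3^(2/3)*y/3)


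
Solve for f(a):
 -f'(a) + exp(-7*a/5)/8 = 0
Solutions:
 f(a) = C1 - 5*exp(-7*a/5)/56


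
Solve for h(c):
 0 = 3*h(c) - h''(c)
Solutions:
 h(c) = C1*exp(-sqrt(3)*c) + C2*exp(sqrt(3)*c)


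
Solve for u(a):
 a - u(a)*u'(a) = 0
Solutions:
 u(a) = -sqrt(C1 + a^2)
 u(a) = sqrt(C1 + a^2)


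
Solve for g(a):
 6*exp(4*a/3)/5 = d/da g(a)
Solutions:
 g(a) = C1 + 9*exp(4*a/3)/10


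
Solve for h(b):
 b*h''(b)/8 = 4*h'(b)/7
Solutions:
 h(b) = C1 + C2*b^(39/7)


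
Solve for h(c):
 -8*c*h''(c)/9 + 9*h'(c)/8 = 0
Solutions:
 h(c) = C1 + C2*c^(145/64)


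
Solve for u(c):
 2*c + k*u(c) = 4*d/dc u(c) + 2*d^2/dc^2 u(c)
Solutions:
 u(c) = C1*exp(-c*(sqrt(2)*sqrt(k + 2)/2 + 1)) + C2*exp(c*(sqrt(2)*sqrt(k + 2)/2 - 1)) - 2*c/k - 8/k^2


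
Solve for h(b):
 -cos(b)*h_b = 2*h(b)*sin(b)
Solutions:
 h(b) = C1*cos(b)^2


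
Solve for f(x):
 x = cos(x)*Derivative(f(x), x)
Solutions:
 f(x) = C1 + Integral(x/cos(x), x)


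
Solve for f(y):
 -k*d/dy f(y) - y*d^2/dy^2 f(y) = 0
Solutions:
 f(y) = C1 + y^(1 - re(k))*(C2*sin(log(y)*Abs(im(k))) + C3*cos(log(y)*im(k)))


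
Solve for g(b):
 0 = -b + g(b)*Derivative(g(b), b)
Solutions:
 g(b) = -sqrt(C1 + b^2)
 g(b) = sqrt(C1 + b^2)


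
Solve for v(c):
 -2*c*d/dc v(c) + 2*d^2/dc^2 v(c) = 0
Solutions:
 v(c) = C1 + C2*erfi(sqrt(2)*c/2)


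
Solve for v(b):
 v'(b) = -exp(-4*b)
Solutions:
 v(b) = C1 + exp(-4*b)/4


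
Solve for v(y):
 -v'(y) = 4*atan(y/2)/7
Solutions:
 v(y) = C1 - 4*y*atan(y/2)/7 + 4*log(y^2 + 4)/7


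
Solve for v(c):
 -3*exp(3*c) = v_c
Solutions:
 v(c) = C1 - exp(3*c)


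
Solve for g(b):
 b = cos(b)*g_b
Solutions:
 g(b) = C1 + Integral(b/cos(b), b)


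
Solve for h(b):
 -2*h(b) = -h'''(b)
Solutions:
 h(b) = C3*exp(2^(1/3)*b) + (C1*sin(2^(1/3)*sqrt(3)*b/2) + C2*cos(2^(1/3)*sqrt(3)*b/2))*exp(-2^(1/3)*b/2)


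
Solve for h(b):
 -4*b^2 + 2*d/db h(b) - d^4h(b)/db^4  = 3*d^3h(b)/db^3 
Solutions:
 h(b) = C1 + 2*b^3/3 + 6*b + (C2 + C3*exp(-sqrt(3)*b) + C4*exp(sqrt(3)*b))*exp(-b)


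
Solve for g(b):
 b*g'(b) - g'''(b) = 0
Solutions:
 g(b) = C1 + Integral(C2*airyai(b) + C3*airybi(b), b)


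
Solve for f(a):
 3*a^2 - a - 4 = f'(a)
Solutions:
 f(a) = C1 + a^3 - a^2/2 - 4*a


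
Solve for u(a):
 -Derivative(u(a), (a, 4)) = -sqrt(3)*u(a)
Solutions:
 u(a) = C1*exp(-3^(1/8)*a) + C2*exp(3^(1/8)*a) + C3*sin(3^(1/8)*a) + C4*cos(3^(1/8)*a)


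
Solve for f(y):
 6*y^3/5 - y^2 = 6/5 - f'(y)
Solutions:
 f(y) = C1 - 3*y^4/10 + y^3/3 + 6*y/5


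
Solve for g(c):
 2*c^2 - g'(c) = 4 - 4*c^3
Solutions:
 g(c) = C1 + c^4 + 2*c^3/3 - 4*c


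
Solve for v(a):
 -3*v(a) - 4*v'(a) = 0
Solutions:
 v(a) = C1*exp(-3*a/4)


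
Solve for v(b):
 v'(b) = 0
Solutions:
 v(b) = C1


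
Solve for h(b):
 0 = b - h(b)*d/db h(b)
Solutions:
 h(b) = -sqrt(C1 + b^2)
 h(b) = sqrt(C1 + b^2)


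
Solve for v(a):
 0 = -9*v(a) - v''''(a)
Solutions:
 v(a) = (C1*sin(sqrt(6)*a/2) + C2*cos(sqrt(6)*a/2))*exp(-sqrt(6)*a/2) + (C3*sin(sqrt(6)*a/2) + C4*cos(sqrt(6)*a/2))*exp(sqrt(6)*a/2)


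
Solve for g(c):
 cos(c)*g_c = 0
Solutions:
 g(c) = C1


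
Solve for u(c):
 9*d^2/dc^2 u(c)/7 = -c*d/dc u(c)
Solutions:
 u(c) = C1 + C2*erf(sqrt(14)*c/6)


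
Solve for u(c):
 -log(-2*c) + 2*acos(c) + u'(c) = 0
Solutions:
 u(c) = C1 + c*log(-c) - 2*c*acos(c) - c + c*log(2) + 2*sqrt(1 - c^2)


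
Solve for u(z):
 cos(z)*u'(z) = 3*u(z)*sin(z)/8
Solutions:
 u(z) = C1/cos(z)^(3/8)


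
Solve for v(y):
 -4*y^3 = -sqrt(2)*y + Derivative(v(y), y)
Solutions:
 v(y) = C1 - y^4 + sqrt(2)*y^2/2


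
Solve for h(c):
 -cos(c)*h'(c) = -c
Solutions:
 h(c) = C1 + Integral(c/cos(c), c)


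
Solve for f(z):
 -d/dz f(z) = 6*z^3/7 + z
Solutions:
 f(z) = C1 - 3*z^4/14 - z^2/2


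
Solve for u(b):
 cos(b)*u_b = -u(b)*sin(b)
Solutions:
 u(b) = C1*cos(b)


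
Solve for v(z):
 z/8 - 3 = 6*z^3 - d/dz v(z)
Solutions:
 v(z) = C1 + 3*z^4/2 - z^2/16 + 3*z


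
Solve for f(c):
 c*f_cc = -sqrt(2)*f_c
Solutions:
 f(c) = C1 + C2*c^(1 - sqrt(2))


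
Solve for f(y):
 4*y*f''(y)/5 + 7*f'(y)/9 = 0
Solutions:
 f(y) = C1 + C2*y^(1/36)


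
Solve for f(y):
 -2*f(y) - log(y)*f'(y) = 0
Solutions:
 f(y) = C1*exp(-2*li(y))


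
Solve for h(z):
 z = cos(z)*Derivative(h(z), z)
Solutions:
 h(z) = C1 + Integral(z/cos(z), z)


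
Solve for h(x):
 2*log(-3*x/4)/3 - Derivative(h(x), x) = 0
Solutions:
 h(x) = C1 + 2*x*log(-x)/3 + 2*x*(-2*log(2) - 1 + log(3))/3


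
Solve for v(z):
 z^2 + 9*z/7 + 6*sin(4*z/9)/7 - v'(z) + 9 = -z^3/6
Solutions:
 v(z) = C1 + z^4/24 + z^3/3 + 9*z^2/14 + 9*z - 27*cos(4*z/9)/14


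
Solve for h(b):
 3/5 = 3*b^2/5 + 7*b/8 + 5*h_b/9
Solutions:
 h(b) = C1 - 9*b^3/25 - 63*b^2/80 + 27*b/25


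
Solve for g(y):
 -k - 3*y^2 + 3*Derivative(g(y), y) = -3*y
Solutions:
 g(y) = C1 + k*y/3 + y^3/3 - y^2/2


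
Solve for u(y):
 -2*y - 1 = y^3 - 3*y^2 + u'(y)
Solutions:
 u(y) = C1 - y^4/4 + y^3 - y^2 - y


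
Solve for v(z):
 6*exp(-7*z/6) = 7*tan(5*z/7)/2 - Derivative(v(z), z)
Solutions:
 v(z) = C1 + 49*log(tan(5*z/7)^2 + 1)/20 + 36*exp(-7*z/6)/7


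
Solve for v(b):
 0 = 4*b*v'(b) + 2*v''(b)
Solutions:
 v(b) = C1 + C2*erf(b)


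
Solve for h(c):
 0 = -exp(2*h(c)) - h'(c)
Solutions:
 h(c) = log(-sqrt(-1/(C1 - c))) - log(2)/2
 h(c) = log(-1/(C1 - c))/2 - log(2)/2


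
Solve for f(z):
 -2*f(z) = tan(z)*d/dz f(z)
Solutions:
 f(z) = C1/sin(z)^2


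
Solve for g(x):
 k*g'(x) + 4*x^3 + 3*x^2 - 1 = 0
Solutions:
 g(x) = C1 - x^4/k - x^3/k + x/k


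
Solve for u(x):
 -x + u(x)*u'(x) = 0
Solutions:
 u(x) = -sqrt(C1 + x^2)
 u(x) = sqrt(C1 + x^2)


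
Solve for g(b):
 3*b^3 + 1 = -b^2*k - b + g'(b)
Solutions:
 g(b) = C1 + 3*b^4/4 + b^3*k/3 + b^2/2 + b


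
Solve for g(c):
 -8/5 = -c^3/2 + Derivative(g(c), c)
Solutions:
 g(c) = C1 + c^4/8 - 8*c/5


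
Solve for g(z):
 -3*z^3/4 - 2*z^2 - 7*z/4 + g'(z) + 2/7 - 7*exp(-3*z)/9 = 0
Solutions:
 g(z) = C1 + 3*z^4/16 + 2*z^3/3 + 7*z^2/8 - 2*z/7 - 7*exp(-3*z)/27


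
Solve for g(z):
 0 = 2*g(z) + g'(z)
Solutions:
 g(z) = C1*exp(-2*z)


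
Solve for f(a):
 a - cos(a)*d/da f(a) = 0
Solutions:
 f(a) = C1 + Integral(a/cos(a), a)


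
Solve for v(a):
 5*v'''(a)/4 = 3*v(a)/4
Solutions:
 v(a) = C3*exp(3^(1/3)*5^(2/3)*a/5) + (C1*sin(3^(5/6)*5^(2/3)*a/10) + C2*cos(3^(5/6)*5^(2/3)*a/10))*exp(-3^(1/3)*5^(2/3)*a/10)


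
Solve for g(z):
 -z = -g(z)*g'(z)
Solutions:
 g(z) = -sqrt(C1 + z^2)
 g(z) = sqrt(C1 + z^2)


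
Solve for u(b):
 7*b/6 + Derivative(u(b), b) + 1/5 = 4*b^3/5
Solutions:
 u(b) = C1 + b^4/5 - 7*b^2/12 - b/5


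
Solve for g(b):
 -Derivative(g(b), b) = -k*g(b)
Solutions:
 g(b) = C1*exp(b*k)


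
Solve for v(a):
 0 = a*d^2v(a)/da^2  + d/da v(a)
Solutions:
 v(a) = C1 + C2*log(a)


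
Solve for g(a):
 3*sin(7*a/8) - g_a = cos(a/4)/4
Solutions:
 g(a) = C1 - sin(a/4) - 24*cos(7*a/8)/7


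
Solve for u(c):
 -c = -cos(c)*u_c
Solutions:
 u(c) = C1 + Integral(c/cos(c), c)


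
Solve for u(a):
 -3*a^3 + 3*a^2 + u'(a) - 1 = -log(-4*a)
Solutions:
 u(a) = C1 + 3*a^4/4 - a^3 - a*log(-a) + 2*a*(1 - log(2))


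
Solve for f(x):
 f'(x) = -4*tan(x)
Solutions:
 f(x) = C1 + 4*log(cos(x))


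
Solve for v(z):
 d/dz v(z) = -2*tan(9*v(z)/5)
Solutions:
 v(z) = -5*asin(C1*exp(-18*z/5))/9 + 5*pi/9
 v(z) = 5*asin(C1*exp(-18*z/5))/9


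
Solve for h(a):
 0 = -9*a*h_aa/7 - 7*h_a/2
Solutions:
 h(a) = C1 + C2/a^(31/18)


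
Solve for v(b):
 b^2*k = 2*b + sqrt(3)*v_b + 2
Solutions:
 v(b) = C1 + sqrt(3)*b^3*k/9 - sqrt(3)*b^2/3 - 2*sqrt(3)*b/3


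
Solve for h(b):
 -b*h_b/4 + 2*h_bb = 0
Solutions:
 h(b) = C1 + C2*erfi(b/4)


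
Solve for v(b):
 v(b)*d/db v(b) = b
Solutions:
 v(b) = -sqrt(C1 + b^2)
 v(b) = sqrt(C1 + b^2)


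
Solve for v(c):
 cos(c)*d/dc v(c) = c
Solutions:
 v(c) = C1 + Integral(c/cos(c), c)


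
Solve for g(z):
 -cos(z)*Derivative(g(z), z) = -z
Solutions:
 g(z) = C1 + Integral(z/cos(z), z)


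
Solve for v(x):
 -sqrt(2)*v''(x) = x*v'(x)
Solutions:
 v(x) = C1 + C2*erf(2^(1/4)*x/2)


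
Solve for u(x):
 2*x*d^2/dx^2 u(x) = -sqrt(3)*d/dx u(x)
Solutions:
 u(x) = C1 + C2*x^(1 - sqrt(3)/2)


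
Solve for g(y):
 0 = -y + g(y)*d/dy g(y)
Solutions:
 g(y) = -sqrt(C1 + y^2)
 g(y) = sqrt(C1 + y^2)


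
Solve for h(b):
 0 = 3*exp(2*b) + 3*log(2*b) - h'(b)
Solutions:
 h(b) = C1 + 3*b*log(b) + 3*b*(-1 + log(2)) + 3*exp(2*b)/2


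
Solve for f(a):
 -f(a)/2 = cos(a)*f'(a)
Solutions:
 f(a) = C1*(sin(a) - 1)^(1/4)/(sin(a) + 1)^(1/4)


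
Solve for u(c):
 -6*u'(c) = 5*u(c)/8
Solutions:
 u(c) = C1*exp(-5*c/48)


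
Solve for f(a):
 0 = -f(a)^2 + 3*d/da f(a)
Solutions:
 f(a) = -3/(C1 + a)


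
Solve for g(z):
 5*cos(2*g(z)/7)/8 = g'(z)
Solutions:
 -5*z/8 - 7*log(sin(2*g(z)/7) - 1)/4 + 7*log(sin(2*g(z)/7) + 1)/4 = C1


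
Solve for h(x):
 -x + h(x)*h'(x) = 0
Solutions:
 h(x) = -sqrt(C1 + x^2)
 h(x) = sqrt(C1 + x^2)


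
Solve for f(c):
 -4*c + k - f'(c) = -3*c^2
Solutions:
 f(c) = C1 + c^3 - 2*c^2 + c*k


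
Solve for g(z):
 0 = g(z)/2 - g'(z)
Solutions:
 g(z) = C1*exp(z/2)


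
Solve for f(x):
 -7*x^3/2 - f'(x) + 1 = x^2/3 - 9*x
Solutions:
 f(x) = C1 - 7*x^4/8 - x^3/9 + 9*x^2/2 + x


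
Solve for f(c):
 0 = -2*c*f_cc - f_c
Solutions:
 f(c) = C1 + C2*sqrt(c)


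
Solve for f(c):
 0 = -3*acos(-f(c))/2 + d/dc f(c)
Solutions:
 Integral(1/acos(-_y), (_y, f(c))) = C1 + 3*c/2


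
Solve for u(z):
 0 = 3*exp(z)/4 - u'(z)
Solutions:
 u(z) = C1 + 3*exp(z)/4


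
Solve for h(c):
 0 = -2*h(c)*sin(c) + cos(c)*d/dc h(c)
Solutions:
 h(c) = C1/cos(c)^2


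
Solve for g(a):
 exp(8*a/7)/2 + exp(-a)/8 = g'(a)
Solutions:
 g(a) = C1 + 7*exp(8*a/7)/16 - exp(-a)/8


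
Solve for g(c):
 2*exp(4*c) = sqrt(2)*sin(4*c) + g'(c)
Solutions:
 g(c) = C1 + exp(4*c)/2 + sqrt(2)*cos(4*c)/4


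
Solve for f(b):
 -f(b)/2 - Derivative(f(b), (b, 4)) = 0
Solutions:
 f(b) = (C1*sin(2^(1/4)*b/2) + C2*cos(2^(1/4)*b/2))*exp(-2^(1/4)*b/2) + (C3*sin(2^(1/4)*b/2) + C4*cos(2^(1/4)*b/2))*exp(2^(1/4)*b/2)


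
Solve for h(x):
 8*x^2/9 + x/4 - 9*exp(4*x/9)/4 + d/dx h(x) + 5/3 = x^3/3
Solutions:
 h(x) = C1 + x^4/12 - 8*x^3/27 - x^2/8 - 5*x/3 + 81*exp(4*x/9)/16


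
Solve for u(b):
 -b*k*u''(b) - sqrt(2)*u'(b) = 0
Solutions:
 u(b) = C1 + b^(((re(k) - sqrt(2))*re(k) + im(k)^2)/(re(k)^2 + im(k)^2))*(C2*sin(sqrt(2)*log(b)*Abs(im(k))/(re(k)^2 + im(k)^2)) + C3*cos(sqrt(2)*log(b)*im(k)/(re(k)^2 + im(k)^2)))


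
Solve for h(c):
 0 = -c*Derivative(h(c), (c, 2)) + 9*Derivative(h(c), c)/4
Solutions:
 h(c) = C1 + C2*c^(13/4)


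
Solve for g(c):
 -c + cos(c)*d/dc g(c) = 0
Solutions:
 g(c) = C1 + Integral(c/cos(c), c)


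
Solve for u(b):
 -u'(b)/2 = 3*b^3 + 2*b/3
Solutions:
 u(b) = C1 - 3*b^4/2 - 2*b^2/3


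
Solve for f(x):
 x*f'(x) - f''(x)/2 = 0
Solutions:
 f(x) = C1 + C2*erfi(x)


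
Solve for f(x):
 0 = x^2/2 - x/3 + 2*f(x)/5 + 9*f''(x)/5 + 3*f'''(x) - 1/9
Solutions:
 f(x) = C1*exp(x*(-6 + 3*3^(1/3)/(5*sqrt(31) + 28)^(1/3) + 3^(2/3)*(5*sqrt(31) + 28)^(1/3))/30)*sin(3^(1/6)*x*(-(5*sqrt(31) + 28)^(1/3) + 3^(2/3)/(5*sqrt(31) + 28)^(1/3))/10) + C2*exp(x*(-6 + 3*3^(1/3)/(5*sqrt(31) + 28)^(1/3) + 3^(2/3)*(5*sqrt(31) + 28)^(1/3))/30)*cos(3^(1/6)*x*(-(5*sqrt(31) + 28)^(1/3) + 3^(2/3)/(5*sqrt(31) + 28)^(1/3))/10) + C3*exp(-x*(3*3^(1/3)/(5*sqrt(31) + 28)^(1/3) + 3 + 3^(2/3)*(5*sqrt(31) + 28)^(1/3))/15) - 5*x^2/4 + 5*x/6 + 415/36


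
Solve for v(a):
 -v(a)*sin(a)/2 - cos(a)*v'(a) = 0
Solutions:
 v(a) = C1*sqrt(cos(a))


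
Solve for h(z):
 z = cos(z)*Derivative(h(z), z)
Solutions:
 h(z) = C1 + Integral(z/cos(z), z)


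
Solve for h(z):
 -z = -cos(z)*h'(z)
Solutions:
 h(z) = C1 + Integral(z/cos(z), z)


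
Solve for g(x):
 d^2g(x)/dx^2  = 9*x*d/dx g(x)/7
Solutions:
 g(x) = C1 + C2*erfi(3*sqrt(14)*x/14)


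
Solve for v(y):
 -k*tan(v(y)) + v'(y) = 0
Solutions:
 v(y) = pi - asin(C1*exp(k*y))
 v(y) = asin(C1*exp(k*y))


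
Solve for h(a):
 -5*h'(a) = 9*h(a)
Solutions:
 h(a) = C1*exp(-9*a/5)


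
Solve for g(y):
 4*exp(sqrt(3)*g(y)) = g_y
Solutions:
 g(y) = sqrt(3)*(2*log(-1/(C1 + 4*y)) - log(3))/6


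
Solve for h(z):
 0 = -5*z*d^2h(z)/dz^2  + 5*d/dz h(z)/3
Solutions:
 h(z) = C1 + C2*z^(4/3)


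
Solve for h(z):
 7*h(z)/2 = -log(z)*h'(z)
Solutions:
 h(z) = C1*exp(-7*li(z)/2)


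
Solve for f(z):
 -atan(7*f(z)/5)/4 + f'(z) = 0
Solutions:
 Integral(1/atan(7*_y/5), (_y, f(z))) = C1 + z/4


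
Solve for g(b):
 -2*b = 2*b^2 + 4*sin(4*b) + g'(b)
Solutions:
 g(b) = C1 - 2*b^3/3 - b^2 + cos(4*b)


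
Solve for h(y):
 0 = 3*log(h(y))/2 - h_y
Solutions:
 li(h(y)) = C1 + 3*y/2


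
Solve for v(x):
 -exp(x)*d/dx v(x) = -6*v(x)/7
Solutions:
 v(x) = C1*exp(-6*exp(-x)/7)


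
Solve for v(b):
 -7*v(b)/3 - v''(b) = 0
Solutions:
 v(b) = C1*sin(sqrt(21)*b/3) + C2*cos(sqrt(21)*b/3)


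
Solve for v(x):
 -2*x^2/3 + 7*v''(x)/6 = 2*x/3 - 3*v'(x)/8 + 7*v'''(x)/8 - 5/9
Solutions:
 v(x) = C1 + C2*exp(x*(14 - sqrt(385))/21) + C3*exp(x*(14 + sqrt(385))/21) + 16*x^3/27 - 376*x^2/81 + 26024*x/729


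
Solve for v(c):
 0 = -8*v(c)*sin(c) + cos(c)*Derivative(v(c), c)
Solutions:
 v(c) = C1/cos(c)^8


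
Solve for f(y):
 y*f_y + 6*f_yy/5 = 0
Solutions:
 f(y) = C1 + C2*erf(sqrt(15)*y/6)


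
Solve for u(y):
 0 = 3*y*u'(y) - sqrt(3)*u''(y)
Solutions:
 u(y) = C1 + C2*erfi(sqrt(2)*3^(1/4)*y/2)


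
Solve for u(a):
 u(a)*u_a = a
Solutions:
 u(a) = -sqrt(C1 + a^2)
 u(a) = sqrt(C1 + a^2)


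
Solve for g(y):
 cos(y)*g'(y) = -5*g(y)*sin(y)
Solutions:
 g(y) = C1*cos(y)^5


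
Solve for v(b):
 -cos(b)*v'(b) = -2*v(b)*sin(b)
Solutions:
 v(b) = C1/cos(b)^2


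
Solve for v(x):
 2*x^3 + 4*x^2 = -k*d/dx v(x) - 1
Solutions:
 v(x) = C1 - x^4/(2*k) - 4*x^3/(3*k) - x/k


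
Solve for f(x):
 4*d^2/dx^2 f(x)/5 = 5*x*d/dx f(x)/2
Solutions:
 f(x) = C1 + C2*erfi(5*x/4)


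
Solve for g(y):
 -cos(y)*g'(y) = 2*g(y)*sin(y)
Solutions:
 g(y) = C1*cos(y)^2


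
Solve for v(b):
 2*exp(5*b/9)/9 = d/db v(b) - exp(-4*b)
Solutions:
 v(b) = C1 + 2*exp(5*b/9)/5 - exp(-4*b)/4


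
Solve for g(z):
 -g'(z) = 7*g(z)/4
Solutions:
 g(z) = C1*exp(-7*z/4)


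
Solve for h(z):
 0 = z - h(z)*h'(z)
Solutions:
 h(z) = -sqrt(C1 + z^2)
 h(z) = sqrt(C1 + z^2)


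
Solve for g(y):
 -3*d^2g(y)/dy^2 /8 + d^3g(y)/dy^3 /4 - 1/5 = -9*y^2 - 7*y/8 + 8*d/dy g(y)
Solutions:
 g(y) = C1 + C2*exp(y*(3 - sqrt(521))/4) + C3*exp(y*(3 + sqrt(521))/4) + 3*y^3/8 + y^2/512 + 3697*y/81920


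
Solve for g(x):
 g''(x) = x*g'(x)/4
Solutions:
 g(x) = C1 + C2*erfi(sqrt(2)*x/4)


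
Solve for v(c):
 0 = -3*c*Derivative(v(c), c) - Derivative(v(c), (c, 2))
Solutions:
 v(c) = C1 + C2*erf(sqrt(6)*c/2)


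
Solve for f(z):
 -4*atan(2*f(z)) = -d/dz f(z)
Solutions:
 Integral(1/atan(2*_y), (_y, f(z))) = C1 + 4*z


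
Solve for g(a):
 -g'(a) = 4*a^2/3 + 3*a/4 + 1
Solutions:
 g(a) = C1 - 4*a^3/9 - 3*a^2/8 - a


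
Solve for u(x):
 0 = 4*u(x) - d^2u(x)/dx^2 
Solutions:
 u(x) = C1*exp(-2*x) + C2*exp(2*x)


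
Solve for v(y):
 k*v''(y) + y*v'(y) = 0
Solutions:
 v(y) = C1 + C2*sqrt(k)*erf(sqrt(2)*y*sqrt(1/k)/2)


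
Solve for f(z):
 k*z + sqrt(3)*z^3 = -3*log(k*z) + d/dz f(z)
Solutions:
 f(z) = C1 + k*z^2/2 + sqrt(3)*z^4/4 + 3*z*log(k*z) - 3*z


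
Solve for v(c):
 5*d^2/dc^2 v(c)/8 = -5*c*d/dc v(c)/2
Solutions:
 v(c) = C1 + C2*erf(sqrt(2)*c)


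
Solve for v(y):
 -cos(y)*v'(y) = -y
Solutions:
 v(y) = C1 + Integral(y/cos(y), y)


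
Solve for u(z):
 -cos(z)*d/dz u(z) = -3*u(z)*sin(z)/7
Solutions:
 u(z) = C1/cos(z)^(3/7)


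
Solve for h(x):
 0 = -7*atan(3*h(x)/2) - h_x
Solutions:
 Integral(1/atan(3*_y/2), (_y, h(x))) = C1 - 7*x


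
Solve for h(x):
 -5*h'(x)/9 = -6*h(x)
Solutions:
 h(x) = C1*exp(54*x/5)


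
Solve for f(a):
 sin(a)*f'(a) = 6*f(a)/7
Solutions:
 f(a) = C1*(cos(a) - 1)^(3/7)/(cos(a) + 1)^(3/7)


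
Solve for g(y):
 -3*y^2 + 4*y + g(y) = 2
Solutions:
 g(y) = 3*y^2 - 4*y + 2


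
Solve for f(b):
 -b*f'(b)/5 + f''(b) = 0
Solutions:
 f(b) = C1 + C2*erfi(sqrt(10)*b/10)


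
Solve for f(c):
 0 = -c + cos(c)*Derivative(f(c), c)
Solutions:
 f(c) = C1 + Integral(c/cos(c), c)


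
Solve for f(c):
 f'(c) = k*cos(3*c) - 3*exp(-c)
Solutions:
 f(c) = C1 + k*sin(3*c)/3 + 3*exp(-c)


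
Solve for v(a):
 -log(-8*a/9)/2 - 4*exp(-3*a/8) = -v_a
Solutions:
 v(a) = C1 + a*log(-a)/2 + a*(-log(3) - 1/2 + 3*log(2)/2) - 32*exp(-3*a/8)/3


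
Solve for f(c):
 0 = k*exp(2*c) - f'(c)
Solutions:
 f(c) = C1 + k*exp(2*c)/2


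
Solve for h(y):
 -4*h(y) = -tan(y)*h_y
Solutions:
 h(y) = C1*sin(y)^4


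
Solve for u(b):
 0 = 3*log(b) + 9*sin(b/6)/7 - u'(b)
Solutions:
 u(b) = C1 + 3*b*log(b) - 3*b - 54*cos(b/6)/7


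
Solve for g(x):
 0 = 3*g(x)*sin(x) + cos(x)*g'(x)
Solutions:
 g(x) = C1*cos(x)^3


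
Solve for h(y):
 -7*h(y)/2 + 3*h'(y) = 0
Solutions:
 h(y) = C1*exp(7*y/6)


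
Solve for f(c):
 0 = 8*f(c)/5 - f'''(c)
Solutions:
 f(c) = C3*exp(2*5^(2/3)*c/5) + (C1*sin(sqrt(3)*5^(2/3)*c/5) + C2*cos(sqrt(3)*5^(2/3)*c/5))*exp(-5^(2/3)*c/5)


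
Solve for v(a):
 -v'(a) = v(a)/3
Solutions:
 v(a) = C1*exp(-a/3)


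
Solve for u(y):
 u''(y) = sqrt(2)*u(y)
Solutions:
 u(y) = C1*exp(-2^(1/4)*y) + C2*exp(2^(1/4)*y)


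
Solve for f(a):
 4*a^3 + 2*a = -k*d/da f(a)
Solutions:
 f(a) = C1 - a^4/k - a^2/k


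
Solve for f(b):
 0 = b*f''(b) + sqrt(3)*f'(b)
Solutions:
 f(b) = C1 + C2*b^(1 - sqrt(3))


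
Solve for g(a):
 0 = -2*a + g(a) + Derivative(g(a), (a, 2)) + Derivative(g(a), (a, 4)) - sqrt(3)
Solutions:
 g(a) = 2*a + (C1*sin(sqrt(3)*a/2) + C2*cos(sqrt(3)*a/2))*exp(-a/2) + (C3*sin(sqrt(3)*a/2) + C4*cos(sqrt(3)*a/2))*exp(a/2) + sqrt(3)


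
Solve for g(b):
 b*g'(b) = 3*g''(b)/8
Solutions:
 g(b) = C1 + C2*erfi(2*sqrt(3)*b/3)


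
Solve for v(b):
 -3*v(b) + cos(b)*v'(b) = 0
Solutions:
 v(b) = C1*(sin(b) + 1)^(3/2)/(sin(b) - 1)^(3/2)


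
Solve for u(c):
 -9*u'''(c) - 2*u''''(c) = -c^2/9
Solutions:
 u(c) = C1 + C2*c + C3*c^2 + C4*exp(-9*c/2) + c^5/4860 - c^4/4374 + 4*c^3/19683


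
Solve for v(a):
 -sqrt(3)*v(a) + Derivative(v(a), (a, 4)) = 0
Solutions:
 v(a) = C1*exp(-3^(1/8)*a) + C2*exp(3^(1/8)*a) + C3*sin(3^(1/8)*a) + C4*cos(3^(1/8)*a)


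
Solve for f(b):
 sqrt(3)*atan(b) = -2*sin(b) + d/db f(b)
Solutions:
 f(b) = C1 + sqrt(3)*(b*atan(b) - log(b^2 + 1)/2) - 2*cos(b)


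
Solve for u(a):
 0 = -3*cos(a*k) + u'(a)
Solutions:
 u(a) = C1 + 3*sin(a*k)/k


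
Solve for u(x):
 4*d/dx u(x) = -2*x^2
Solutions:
 u(x) = C1 - x^3/6


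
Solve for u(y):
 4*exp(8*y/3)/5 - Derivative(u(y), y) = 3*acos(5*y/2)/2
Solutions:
 u(y) = C1 - 3*y*acos(5*y/2)/2 + 3*sqrt(4 - 25*y^2)/10 + 3*exp(8*y/3)/10


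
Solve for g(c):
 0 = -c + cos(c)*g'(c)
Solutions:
 g(c) = C1 + Integral(c/cos(c), c)


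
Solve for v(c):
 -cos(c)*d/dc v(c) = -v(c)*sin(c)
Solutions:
 v(c) = C1/cos(c)


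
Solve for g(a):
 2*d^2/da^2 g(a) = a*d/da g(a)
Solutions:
 g(a) = C1 + C2*erfi(a/2)


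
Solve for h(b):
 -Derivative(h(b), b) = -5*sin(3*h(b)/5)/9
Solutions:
 -5*b/9 + 5*log(cos(3*h(b)/5) - 1)/6 - 5*log(cos(3*h(b)/5) + 1)/6 = C1


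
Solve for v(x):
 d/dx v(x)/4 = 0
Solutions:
 v(x) = C1


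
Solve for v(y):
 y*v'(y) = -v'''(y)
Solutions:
 v(y) = C1 + Integral(C2*airyai(-y) + C3*airybi(-y), y)


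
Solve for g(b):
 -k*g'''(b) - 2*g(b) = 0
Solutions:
 g(b) = C1*exp(2^(1/3)*b*(-1/k)^(1/3)) + C2*exp(2^(1/3)*b*(-1/k)^(1/3)*(-1 + sqrt(3)*I)/2) + C3*exp(-2^(1/3)*b*(-1/k)^(1/3)*(1 + sqrt(3)*I)/2)


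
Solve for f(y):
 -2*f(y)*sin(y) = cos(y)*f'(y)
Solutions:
 f(y) = C1*cos(y)^2


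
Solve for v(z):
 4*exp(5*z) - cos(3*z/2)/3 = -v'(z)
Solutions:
 v(z) = C1 - 4*exp(5*z)/5 + 2*sin(3*z/2)/9


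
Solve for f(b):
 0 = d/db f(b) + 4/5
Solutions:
 f(b) = C1 - 4*b/5


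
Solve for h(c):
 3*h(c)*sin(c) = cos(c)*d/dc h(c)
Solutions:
 h(c) = C1/cos(c)^3


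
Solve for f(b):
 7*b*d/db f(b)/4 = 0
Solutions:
 f(b) = C1


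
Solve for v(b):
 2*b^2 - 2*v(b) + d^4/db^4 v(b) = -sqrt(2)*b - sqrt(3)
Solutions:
 v(b) = C1*exp(-2^(1/4)*b) + C2*exp(2^(1/4)*b) + C3*sin(2^(1/4)*b) + C4*cos(2^(1/4)*b) + b^2 + sqrt(2)*b/2 + sqrt(3)/2


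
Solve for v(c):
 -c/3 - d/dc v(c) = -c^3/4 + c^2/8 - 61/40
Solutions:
 v(c) = C1 + c^4/16 - c^3/24 - c^2/6 + 61*c/40


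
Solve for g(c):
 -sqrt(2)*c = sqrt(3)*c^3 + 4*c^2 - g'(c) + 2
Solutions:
 g(c) = C1 + sqrt(3)*c^4/4 + 4*c^3/3 + sqrt(2)*c^2/2 + 2*c


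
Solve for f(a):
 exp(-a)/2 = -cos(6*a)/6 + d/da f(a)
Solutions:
 f(a) = C1 + sin(6*a)/36 - exp(-a)/2


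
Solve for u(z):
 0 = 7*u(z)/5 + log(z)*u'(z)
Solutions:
 u(z) = C1*exp(-7*li(z)/5)


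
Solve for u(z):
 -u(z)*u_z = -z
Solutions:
 u(z) = -sqrt(C1 + z^2)
 u(z) = sqrt(C1 + z^2)


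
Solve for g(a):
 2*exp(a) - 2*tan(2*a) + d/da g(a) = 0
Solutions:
 g(a) = C1 - 2*exp(a) - log(cos(2*a))


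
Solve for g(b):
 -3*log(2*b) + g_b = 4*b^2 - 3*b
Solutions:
 g(b) = C1 + 4*b^3/3 - 3*b^2/2 + 3*b*log(b) - 3*b + 3*b*log(2)


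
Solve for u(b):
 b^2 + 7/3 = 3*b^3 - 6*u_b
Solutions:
 u(b) = C1 + b^4/8 - b^3/18 - 7*b/18


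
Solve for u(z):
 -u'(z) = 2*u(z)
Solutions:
 u(z) = C1*exp(-2*z)


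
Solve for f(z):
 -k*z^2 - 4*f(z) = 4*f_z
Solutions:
 f(z) = C1*exp(-z) - k*z^2/4 + k*z/2 - k/2


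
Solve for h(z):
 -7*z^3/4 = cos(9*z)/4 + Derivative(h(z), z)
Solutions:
 h(z) = C1 - 7*z^4/16 - sin(9*z)/36


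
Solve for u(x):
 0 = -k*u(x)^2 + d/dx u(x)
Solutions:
 u(x) = -1/(C1 + k*x)


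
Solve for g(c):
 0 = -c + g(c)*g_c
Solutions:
 g(c) = -sqrt(C1 + c^2)
 g(c) = sqrt(C1 + c^2)


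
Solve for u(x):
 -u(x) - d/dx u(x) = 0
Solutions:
 u(x) = C1*exp(-x)


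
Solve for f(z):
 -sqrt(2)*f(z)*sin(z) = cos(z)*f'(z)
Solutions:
 f(z) = C1*cos(z)^(sqrt(2))


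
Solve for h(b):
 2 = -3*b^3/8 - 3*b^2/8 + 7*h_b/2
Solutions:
 h(b) = C1 + 3*b^4/112 + b^3/28 + 4*b/7


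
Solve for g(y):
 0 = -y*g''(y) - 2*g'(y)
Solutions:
 g(y) = C1 + C2/y


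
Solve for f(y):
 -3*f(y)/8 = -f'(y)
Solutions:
 f(y) = C1*exp(3*y/8)


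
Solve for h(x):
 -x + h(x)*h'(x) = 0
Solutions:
 h(x) = -sqrt(C1 + x^2)
 h(x) = sqrt(C1 + x^2)


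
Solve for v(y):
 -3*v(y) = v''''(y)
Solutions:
 v(y) = (C1*sin(sqrt(2)*3^(1/4)*y/2) + C2*cos(sqrt(2)*3^(1/4)*y/2))*exp(-sqrt(2)*3^(1/4)*y/2) + (C3*sin(sqrt(2)*3^(1/4)*y/2) + C4*cos(sqrt(2)*3^(1/4)*y/2))*exp(sqrt(2)*3^(1/4)*y/2)


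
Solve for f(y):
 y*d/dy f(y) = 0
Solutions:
 f(y) = C1


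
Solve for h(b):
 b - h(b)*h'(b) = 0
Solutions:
 h(b) = -sqrt(C1 + b^2)
 h(b) = sqrt(C1 + b^2)


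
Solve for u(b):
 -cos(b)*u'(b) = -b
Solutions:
 u(b) = C1 + Integral(b/cos(b), b)


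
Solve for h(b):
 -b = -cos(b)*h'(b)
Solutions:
 h(b) = C1 + Integral(b/cos(b), b)


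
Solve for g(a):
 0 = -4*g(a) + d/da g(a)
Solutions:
 g(a) = C1*exp(4*a)


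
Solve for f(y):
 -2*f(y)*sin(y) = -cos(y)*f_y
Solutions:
 f(y) = C1/cos(y)^2


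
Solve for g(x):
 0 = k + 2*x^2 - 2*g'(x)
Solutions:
 g(x) = C1 + k*x/2 + x^3/3


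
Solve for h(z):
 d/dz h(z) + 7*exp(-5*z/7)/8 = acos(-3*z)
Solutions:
 h(z) = C1 + z*acos(-3*z) + sqrt(1 - 9*z^2)/3 + 49*exp(-5*z/7)/40


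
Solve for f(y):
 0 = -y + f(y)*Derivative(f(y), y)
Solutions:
 f(y) = -sqrt(C1 + y^2)
 f(y) = sqrt(C1 + y^2)


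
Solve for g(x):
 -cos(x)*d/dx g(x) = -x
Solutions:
 g(x) = C1 + Integral(x/cos(x), x)


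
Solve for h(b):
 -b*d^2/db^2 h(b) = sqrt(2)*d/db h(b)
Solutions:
 h(b) = C1 + C2*b^(1 - sqrt(2))


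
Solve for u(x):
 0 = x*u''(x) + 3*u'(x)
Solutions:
 u(x) = C1 + C2/x^2


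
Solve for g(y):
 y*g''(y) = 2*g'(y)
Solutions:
 g(y) = C1 + C2*y^3


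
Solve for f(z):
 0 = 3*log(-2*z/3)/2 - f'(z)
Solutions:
 f(z) = C1 + 3*z*log(-z)/2 + 3*z*(-log(3) - 1 + log(2))/2


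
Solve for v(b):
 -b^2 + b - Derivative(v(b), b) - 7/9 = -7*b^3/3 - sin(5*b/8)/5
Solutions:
 v(b) = C1 + 7*b^4/12 - b^3/3 + b^2/2 - 7*b/9 - 8*cos(5*b/8)/25


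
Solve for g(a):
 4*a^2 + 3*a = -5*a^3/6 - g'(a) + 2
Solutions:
 g(a) = C1 - 5*a^4/24 - 4*a^3/3 - 3*a^2/2 + 2*a


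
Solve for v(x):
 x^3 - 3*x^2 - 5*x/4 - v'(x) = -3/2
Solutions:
 v(x) = C1 + x^4/4 - x^3 - 5*x^2/8 + 3*x/2


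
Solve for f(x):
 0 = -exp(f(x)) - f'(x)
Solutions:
 f(x) = log(1/(C1 + x))


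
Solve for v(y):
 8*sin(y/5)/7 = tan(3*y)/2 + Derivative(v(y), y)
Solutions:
 v(y) = C1 + log(cos(3*y))/6 - 40*cos(y/5)/7


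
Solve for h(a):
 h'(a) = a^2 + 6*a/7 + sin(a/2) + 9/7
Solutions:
 h(a) = C1 + a^3/3 + 3*a^2/7 + 9*a/7 - 2*cos(a/2)


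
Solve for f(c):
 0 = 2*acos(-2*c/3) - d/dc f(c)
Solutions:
 f(c) = C1 + 2*c*acos(-2*c/3) + sqrt(9 - 4*c^2)


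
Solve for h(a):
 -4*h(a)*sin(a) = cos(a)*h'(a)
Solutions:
 h(a) = C1*cos(a)^4


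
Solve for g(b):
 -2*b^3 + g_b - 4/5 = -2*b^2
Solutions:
 g(b) = C1 + b^4/2 - 2*b^3/3 + 4*b/5


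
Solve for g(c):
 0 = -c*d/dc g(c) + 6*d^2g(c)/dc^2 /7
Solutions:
 g(c) = C1 + C2*erfi(sqrt(21)*c/6)


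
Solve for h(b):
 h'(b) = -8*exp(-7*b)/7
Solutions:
 h(b) = C1 + 8*exp(-7*b)/49


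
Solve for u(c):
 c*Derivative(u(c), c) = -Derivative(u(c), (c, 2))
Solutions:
 u(c) = C1 + C2*erf(sqrt(2)*c/2)


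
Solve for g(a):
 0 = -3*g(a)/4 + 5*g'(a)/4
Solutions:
 g(a) = C1*exp(3*a/5)


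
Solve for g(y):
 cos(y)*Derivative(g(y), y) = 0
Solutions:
 g(y) = C1


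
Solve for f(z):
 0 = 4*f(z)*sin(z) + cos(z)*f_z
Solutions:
 f(z) = C1*cos(z)^4


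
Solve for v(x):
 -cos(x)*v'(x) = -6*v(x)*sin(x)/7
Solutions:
 v(x) = C1/cos(x)^(6/7)


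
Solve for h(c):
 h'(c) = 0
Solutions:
 h(c) = C1


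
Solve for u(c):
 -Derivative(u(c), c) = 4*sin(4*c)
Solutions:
 u(c) = C1 + cos(4*c)


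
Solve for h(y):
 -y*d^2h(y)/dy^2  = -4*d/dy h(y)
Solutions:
 h(y) = C1 + C2*y^5


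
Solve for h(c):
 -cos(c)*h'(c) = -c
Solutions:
 h(c) = C1 + Integral(c/cos(c), c)


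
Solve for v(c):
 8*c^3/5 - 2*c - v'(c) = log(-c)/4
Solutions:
 v(c) = C1 + 2*c^4/5 - c^2 - c*log(-c)/4 + c/4
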